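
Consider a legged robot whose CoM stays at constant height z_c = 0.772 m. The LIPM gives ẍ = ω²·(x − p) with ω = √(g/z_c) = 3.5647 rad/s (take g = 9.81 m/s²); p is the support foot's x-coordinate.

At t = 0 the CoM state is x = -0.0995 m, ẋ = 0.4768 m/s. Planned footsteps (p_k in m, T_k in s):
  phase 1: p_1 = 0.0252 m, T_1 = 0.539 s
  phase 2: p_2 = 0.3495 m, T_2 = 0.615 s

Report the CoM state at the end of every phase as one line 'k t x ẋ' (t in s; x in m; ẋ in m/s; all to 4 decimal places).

phase 1: p=0.0252, T=0.539, ωT=1.921373, cosh=3.488369, sinh=3.341963; start (x,ẋ)=(-0.099500, 0.476800) → end (x,ẋ)=(0.037208, 0.177691)
phase 2: p=0.3495, T=0.615, ωT=2.192290, cosh=4.533682, sinh=4.422021; start (x,ẋ)=(0.037208, 0.177691) → end (x,ẋ)=(-0.845906, -4.117119)

1 0.5390 0.0372 0.1777
2 1.1540 -0.8459 -4.1171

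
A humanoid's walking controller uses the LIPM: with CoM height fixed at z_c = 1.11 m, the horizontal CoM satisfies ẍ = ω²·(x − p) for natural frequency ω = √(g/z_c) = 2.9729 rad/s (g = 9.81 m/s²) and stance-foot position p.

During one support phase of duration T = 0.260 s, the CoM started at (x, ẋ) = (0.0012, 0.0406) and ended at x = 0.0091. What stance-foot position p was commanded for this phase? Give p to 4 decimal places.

p = 0.0131

ωT = 2.9729·0.260 = 0.772954; cosh(ωT) = 1.313901, sinh(ωT) = 0.852254
x(T) = p + (x₀−p)·cosh(ωT) + (ẋ₀/ω)·sinh(ωT) ⇒ p·(1 − cosh) = x(T) − x₀·cosh − (ẋ₀/ω)·sinh
numerator   = 0.0091 − (0.0012)·1.313901 − (0.0406/2.9729)·0.852254 = -0.004116
denominator = 1 − 1.313901 = -0.313901
p = -0.004116 / -0.313901 = 0.0131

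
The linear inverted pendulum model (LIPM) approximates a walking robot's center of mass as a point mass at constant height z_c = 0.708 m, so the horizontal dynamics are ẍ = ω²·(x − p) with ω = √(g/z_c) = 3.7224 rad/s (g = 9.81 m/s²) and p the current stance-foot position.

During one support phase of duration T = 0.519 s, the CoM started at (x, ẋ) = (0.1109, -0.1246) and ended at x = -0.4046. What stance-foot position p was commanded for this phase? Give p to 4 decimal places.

p = 0.2703

ωT = 3.7224·0.519 = 1.931926; cosh(ωT) = 3.523829, sinh(ωT) = 3.378960
x(T) = p + (x₀−p)·cosh(ωT) + (ẋ₀/ω)·sinh(ωT) ⇒ p·(1 − cosh) = x(T) − x₀·cosh − (ẋ₀/ω)·sinh
numerator   = -0.4046 − (0.1109)·3.523829 − (-0.1246/3.7224)·3.378960 = -0.682289
denominator = 1 − 3.523829 = -2.523829
p = -0.682289 / -2.523829 = 0.2703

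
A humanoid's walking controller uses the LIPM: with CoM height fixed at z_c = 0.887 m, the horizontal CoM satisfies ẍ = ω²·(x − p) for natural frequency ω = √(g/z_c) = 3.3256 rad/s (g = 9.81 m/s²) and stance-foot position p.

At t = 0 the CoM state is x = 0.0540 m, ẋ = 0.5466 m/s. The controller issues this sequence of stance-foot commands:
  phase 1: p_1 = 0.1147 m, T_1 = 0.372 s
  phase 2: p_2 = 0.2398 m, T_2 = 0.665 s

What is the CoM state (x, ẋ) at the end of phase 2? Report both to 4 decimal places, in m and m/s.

x = 1.2888, ẋ = 3.5579

phase 1: p=0.1147, T=0.372, ωT=1.237123, cosh=1.867952, sinh=1.577734; start (x,ẋ)=(0.054000, 0.546600) → end (x,ẋ)=(0.260634, 0.702535)
phase 2: p=0.2398, T=0.665, ωT=2.211524, cosh=4.619576, sinh=4.510043; start (x,ẋ)=(0.260634, 0.702535) → end (x,ẋ)=(1.288793, 3.557892)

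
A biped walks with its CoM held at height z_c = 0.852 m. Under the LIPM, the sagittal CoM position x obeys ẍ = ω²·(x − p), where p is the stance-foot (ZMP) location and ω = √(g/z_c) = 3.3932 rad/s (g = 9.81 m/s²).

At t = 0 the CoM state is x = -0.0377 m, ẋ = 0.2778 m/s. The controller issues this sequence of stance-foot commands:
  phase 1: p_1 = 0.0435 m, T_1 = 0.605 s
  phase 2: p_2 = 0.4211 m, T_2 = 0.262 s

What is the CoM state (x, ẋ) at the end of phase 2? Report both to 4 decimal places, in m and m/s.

phase 1: p=0.0435, T=0.605, ωT=2.052886, cosh=3.959358, sinh=3.830994; start (x,ẋ)=(-0.037700, 0.277800) → end (x,ẋ)=(0.035642, 0.044364)
phase 2: p=0.4211, T=0.262, ωT=0.889018, cosh=1.421900, sinh=1.010841; start (x,ẋ)=(0.035642, 0.044364) → end (x,ẋ)=(-0.113766, -1.259033)

x = -0.1138, ẋ = -1.2590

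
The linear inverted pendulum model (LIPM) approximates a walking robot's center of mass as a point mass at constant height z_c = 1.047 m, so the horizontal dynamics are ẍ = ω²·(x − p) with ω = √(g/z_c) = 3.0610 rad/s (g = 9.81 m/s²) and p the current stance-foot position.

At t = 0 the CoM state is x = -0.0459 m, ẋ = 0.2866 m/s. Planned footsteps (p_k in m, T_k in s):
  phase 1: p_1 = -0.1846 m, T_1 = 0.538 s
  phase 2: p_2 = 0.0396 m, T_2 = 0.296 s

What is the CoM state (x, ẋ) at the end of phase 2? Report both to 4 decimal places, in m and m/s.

x = 1.2107, ẋ = 3.8512

phase 1: p=-0.1846, T=0.538, ωT=1.646818, cosh=2.691550, sinh=2.498888; start (x,ẋ)=(-0.045900, 0.286600) → end (x,ẋ)=(0.422688, 1.832328)
phase 2: p=0.0396, T=0.296, ωT=0.906056, cosh=1.439329, sinh=1.035214; start (x,ẋ)=(0.422688, 1.832328) → end (x,ẋ)=(1.210673, 3.851248)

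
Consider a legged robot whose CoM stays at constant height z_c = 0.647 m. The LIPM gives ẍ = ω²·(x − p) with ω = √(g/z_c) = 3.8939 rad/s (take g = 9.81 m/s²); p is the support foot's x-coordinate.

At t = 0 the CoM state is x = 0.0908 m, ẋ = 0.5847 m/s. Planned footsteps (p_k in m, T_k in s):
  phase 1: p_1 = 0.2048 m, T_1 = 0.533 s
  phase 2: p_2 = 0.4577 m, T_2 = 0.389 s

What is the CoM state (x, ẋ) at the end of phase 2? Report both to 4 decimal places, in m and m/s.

x = 0.5063, ẋ = 0.4342

phase 1: p=0.2048, T=0.533, ωT=2.075449, cosh=4.046811, sinh=3.921310; start (x,ẋ)=(0.090800, 0.584700) → end (x,ẋ)=(0.332279, 0.625482)
phase 2: p=0.4577, T=0.389, ωT=1.514727, cosh=2.384024, sinh=2.164156; start (x,ẋ)=(0.332279, 0.625482) → end (x,ẋ)=(0.506326, 0.434246)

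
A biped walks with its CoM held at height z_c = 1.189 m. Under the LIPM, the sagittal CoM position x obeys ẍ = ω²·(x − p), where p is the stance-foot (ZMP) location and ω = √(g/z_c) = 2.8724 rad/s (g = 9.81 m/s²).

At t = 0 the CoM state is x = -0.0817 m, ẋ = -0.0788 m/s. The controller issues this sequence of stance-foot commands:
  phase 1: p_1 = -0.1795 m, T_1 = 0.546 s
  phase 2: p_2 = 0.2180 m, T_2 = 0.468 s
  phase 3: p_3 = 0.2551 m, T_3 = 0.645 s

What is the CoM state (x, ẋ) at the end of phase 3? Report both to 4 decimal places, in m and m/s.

phase 1: p=-0.1795, T=0.546, ωT=1.568330, cosh=2.503511, sinh=2.295118; start (x,ẋ)=(-0.081700, -0.078800) → end (x,ẋ)=(0.002380, 0.447470)
phase 2: p=0.2180, T=0.468, ωT=1.344283, cosh=2.048081, sinh=1.787355; start (x,ẋ)=(0.002380, 0.447470) → end (x,ẋ)=(0.054832, -0.190537)
phase 3: p=0.2551, T=0.645, ωT=1.852698, cosh=3.266907, sinh=3.110094; start (x,ẋ)=(0.054832, -0.190537) → end (x,ẋ)=(-0.605462, -2.411550)

x = -0.6055, ẋ = -2.4115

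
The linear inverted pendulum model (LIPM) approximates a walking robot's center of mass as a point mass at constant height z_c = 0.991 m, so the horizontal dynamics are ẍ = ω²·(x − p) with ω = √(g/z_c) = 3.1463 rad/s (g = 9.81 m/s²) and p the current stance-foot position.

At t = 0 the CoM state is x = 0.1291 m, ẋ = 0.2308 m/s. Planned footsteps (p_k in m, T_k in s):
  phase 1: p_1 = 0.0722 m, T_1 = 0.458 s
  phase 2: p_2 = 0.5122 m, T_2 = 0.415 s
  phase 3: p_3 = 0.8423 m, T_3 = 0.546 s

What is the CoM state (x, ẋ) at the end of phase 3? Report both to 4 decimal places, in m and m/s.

phase 1: p=0.0722, T=0.458, ωT=1.441005, cosh=2.230816, sinh=1.994126; start (x,ẋ)=(0.129100, 0.230800) → end (x,ẋ)=(0.345415, 0.871870)
phase 2: p=0.5122, T=0.415, ωT=1.305714, cosh=1.980652, sinh=1.709673; start (x,ẋ)=(0.345415, 0.871870) → end (x,ẋ)=(0.655623, 0.829707)
phase 3: p=0.8423, T=0.546, ωT=1.717880, cosh=2.876073, sinh=2.696627; start (x,ẋ)=(0.655623, 0.829707) → end (x,ẋ)=(1.016526, 0.802453)

x = 1.0165, ẋ = 0.8025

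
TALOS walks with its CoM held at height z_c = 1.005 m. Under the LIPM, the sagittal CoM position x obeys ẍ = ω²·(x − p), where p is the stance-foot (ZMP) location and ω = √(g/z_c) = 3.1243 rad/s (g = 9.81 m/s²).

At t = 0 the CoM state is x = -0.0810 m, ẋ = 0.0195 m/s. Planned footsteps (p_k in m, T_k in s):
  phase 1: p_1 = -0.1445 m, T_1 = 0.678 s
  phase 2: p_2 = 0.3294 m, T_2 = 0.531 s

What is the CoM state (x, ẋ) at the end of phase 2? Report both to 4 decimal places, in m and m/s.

phase 1: p=-0.1445, T=0.678, ωT=2.118275, cosh=4.218510, sinh=4.098272; start (x,ẋ)=(-0.081000, 0.019500) → end (x,ẋ)=(0.148954, 0.895330)
phase 2: p=0.3294, T=0.531, ωT=1.659003, cosh=2.722200, sinh=2.531871; start (x,ẋ)=(0.148954, 0.895330) → end (x,ẋ)=(0.563748, 1.009882)

x = 0.5637, ẋ = 1.0099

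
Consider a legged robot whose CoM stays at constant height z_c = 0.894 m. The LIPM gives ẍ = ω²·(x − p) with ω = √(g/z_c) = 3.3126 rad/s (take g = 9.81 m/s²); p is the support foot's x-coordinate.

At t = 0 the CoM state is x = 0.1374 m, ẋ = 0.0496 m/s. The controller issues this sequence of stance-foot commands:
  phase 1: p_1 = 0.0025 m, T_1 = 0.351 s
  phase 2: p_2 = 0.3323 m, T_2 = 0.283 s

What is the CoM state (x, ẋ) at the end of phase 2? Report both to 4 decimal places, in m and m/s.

x = 0.4661, ẋ = 0.8223

phase 1: p=0.0025, T=0.351, ωT=1.162723, cosh=1.755632, sinh=1.442998; start (x,ẋ)=(0.137400, 0.049600) → end (x,ẋ)=(0.260941, 0.731912)
phase 2: p=0.3323, T=0.283, ωT=0.937466, cosh=1.472561, sinh=1.080942; start (x,ẋ)=(0.260941, 0.731912) → end (x,ẋ)=(0.466051, 0.822267)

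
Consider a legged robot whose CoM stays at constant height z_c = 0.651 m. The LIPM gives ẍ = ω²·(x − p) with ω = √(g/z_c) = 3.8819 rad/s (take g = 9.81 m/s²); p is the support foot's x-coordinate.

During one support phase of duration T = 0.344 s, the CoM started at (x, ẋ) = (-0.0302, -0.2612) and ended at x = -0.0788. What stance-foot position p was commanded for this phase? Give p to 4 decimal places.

p = -0.0984

ωT = 3.8819·0.344 = 1.335374; cosh(ωT) = 2.032238, sinh(ωT) = 1.769178
x(T) = p + (x₀−p)·cosh(ωT) + (ẋ₀/ω)·sinh(ωT) ⇒ p·(1 − cosh) = x(T) − x₀·cosh − (ẋ₀/ω)·sinh
numerator   = -0.0788 − (-0.0302)·2.032238 − (-0.2612/3.8819)·1.769178 = 0.101616
denominator = 1 − 2.032238 = -1.032238
p = 0.101616 / -1.032238 = -0.0984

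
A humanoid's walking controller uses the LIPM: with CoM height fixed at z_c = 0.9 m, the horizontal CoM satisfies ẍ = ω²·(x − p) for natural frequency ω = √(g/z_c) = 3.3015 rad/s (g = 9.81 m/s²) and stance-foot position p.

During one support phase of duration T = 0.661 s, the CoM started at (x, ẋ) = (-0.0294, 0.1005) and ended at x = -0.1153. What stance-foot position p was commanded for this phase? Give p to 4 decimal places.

p = 0.0334

ωT = 3.3015·0.661 = 2.182291; cosh(ωT) = 4.489692, sinh(ωT) = 4.376909
x(T) = p + (x₀−p)·cosh(ωT) + (ẋ₀/ω)·sinh(ωT) ⇒ p·(1 − cosh) = x(T) − x₀·cosh − (ẋ₀/ω)·sinh
numerator   = -0.1153 − (-0.0294)·4.489692 − (0.1005/3.3015)·4.376909 = -0.116539
denominator = 1 − 4.489692 = -3.489692
p = -0.116539 / -3.489692 = 0.0334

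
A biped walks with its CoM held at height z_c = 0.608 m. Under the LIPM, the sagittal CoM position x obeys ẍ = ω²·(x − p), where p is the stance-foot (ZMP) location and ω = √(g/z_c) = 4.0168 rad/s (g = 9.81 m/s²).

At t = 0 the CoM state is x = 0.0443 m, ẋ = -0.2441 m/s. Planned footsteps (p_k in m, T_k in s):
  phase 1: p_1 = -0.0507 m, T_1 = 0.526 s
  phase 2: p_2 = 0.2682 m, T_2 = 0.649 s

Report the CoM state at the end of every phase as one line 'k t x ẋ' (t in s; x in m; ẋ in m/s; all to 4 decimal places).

phase 1: p=-0.0507, T=0.526, ωT=2.112837, cosh=4.196284, sinh=4.075389; start (x,ẋ)=(0.044300, -0.244100) → end (x,ẋ)=(0.100287, 0.530839)
phase 2: p=0.2682, T=0.649, ωT=2.606903, cosh=6.815383, sinh=6.741620; start (x,ẋ)=(0.100287, 0.530839) → end (x,ẋ)=(0.014743, -0.929180)

1 0.5260 0.1003 0.5308
2 1.1750 0.0147 -0.9292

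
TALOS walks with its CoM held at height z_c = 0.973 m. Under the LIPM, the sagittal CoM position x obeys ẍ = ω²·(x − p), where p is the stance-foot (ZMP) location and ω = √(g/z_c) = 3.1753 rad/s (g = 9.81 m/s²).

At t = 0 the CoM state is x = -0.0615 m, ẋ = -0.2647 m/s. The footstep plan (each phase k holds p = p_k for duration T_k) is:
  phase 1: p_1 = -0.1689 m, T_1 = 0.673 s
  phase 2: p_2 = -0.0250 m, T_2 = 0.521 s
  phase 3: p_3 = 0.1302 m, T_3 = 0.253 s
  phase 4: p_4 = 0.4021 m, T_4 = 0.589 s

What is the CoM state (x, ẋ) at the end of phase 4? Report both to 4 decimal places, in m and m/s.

phase 1: p=-0.1689, T=0.673, ωT=2.136977, cosh=4.295896, sinh=4.177885; start (x,ẋ)=(-0.061500, -0.264700) → end (x,ẋ)=(-0.055798, 0.287649)
phase 2: p=-0.0250, T=0.521, ωT=1.654331, cosh=2.710401, sinh=2.519181; start (x,ẋ)=(-0.055798, 0.287649) → end (x,ẋ)=(0.119735, 0.533282)
phase 3: p=0.1302, T=0.253, ωT=0.803351, cosh=1.340418, sinh=0.892593; start (x,ẋ)=(0.119735, 0.533282) → end (x,ẋ)=(0.266081, 0.685161)
phase 4: p=0.4021, T=0.589, ωT=1.870252, cosh=3.322007, sinh=3.167922; start (x,ẋ)=(0.266081, 0.685161) → end (x,ẋ)=(0.633813, 0.907882)

x = 0.6338, ẋ = 0.9079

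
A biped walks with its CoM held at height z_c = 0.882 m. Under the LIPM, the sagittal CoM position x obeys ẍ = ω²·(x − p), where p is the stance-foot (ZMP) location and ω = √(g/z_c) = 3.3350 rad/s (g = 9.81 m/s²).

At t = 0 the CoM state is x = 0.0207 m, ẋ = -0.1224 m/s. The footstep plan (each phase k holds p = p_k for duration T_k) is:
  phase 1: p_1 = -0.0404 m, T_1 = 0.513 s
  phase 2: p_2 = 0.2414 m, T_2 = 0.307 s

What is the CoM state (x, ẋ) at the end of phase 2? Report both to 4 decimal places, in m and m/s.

phase 1: p=-0.0404, T=0.513, ωT=1.710855, cosh=2.857201, sinh=2.676490; start (x,ẋ)=(0.020700, -0.122400) → end (x,ẋ)=(0.035943, 0.195663)
phase 2: p=0.2414, T=0.307, ωT=1.023845, cosh=1.571545, sinh=1.212334; start (x,ẋ)=(0.035943, 0.195663) → end (x,ẋ)=(-0.010357, -0.523195)

x = -0.0104, ẋ = -0.5232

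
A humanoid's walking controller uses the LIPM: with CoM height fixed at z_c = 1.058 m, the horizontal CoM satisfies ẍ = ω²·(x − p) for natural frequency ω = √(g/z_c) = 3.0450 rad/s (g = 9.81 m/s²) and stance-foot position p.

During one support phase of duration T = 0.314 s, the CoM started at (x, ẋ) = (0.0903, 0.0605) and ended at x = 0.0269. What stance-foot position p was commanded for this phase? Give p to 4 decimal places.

ωT = 3.0450·0.314 = 0.956130; cosh(ωT) = 1.492993, sinh(ωT) = 1.108616
x(T) = p + (x₀−p)·cosh(ωT) + (ẋ₀/ω)·sinh(ωT) ⇒ p·(1 − cosh) = x(T) − x₀·cosh − (ẋ₀/ω)·sinh
numerator   = 0.0269 − (0.0903)·1.492993 − (0.0605/3.0450)·1.108616 = -0.129944
denominator = 1 − 1.492993 = -0.492993
p = -0.129944 / -0.492993 = 0.2636

p = 0.2636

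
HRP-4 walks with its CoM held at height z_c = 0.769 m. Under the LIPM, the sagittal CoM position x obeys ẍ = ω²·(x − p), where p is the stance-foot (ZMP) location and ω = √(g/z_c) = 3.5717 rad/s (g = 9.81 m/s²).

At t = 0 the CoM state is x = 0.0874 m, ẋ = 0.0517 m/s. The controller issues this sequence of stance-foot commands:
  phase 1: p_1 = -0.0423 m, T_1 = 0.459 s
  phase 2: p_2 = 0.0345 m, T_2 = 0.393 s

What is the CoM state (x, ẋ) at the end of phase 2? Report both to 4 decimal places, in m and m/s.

phase 1: p=-0.0423, T=0.459, ωT=1.639410, cosh=2.673112, sinh=2.479018; start (x,ẋ)=(0.087400, 0.051700) → end (x,ẋ)=(0.340286, 1.286604)
phase 2: p=0.0345, T=0.393, ωT=1.403678, cosh=2.157917, sinh=1.912226; start (x,ẋ)=(0.340286, 1.286604) → end (x,ẋ)=(1.383186, 4.864873)

x = 1.3832, ẋ = 4.8649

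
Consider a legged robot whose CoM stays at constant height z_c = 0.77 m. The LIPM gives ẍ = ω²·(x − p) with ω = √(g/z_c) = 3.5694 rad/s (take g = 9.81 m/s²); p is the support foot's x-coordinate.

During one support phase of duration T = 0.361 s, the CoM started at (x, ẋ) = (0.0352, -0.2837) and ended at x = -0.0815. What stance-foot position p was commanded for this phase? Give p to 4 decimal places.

ωT = 3.5694·0.361 = 1.288553; cosh(ωT) = 1.951602, sinh(ωT) = 1.675933
x(T) = p + (x₀−p)·cosh(ωT) + (ẋ₀/ω)·sinh(ωT) ⇒ p·(1 − cosh) = x(T) − x₀·cosh − (ẋ₀/ω)·sinh
numerator   = -0.0815 − (0.0352)·1.951602 − (-0.2837/3.5694)·1.675933 = -0.016991
denominator = 1 − 1.951602 = -0.951602
p = -0.016991 / -0.951602 = 0.0179

p = 0.0179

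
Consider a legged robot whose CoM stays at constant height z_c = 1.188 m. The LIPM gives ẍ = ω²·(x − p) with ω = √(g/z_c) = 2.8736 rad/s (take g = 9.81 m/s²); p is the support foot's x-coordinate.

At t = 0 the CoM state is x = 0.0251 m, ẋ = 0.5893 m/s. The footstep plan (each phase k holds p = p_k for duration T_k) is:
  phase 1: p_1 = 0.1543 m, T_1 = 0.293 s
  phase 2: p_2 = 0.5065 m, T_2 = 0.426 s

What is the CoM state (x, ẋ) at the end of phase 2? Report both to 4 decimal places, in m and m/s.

x = 0.1341, ẋ = -0.6510

phase 1: p=0.1543, T=0.293, ωT=0.841965, cosh=1.375893, sinh=0.945030; start (x,ẋ)=(0.025100, 0.589300) → end (x,ẋ)=(0.170335, 0.459953)
phase 2: p=0.5065, T=0.426, ωT=1.224154, cosh=1.847646, sinh=1.553640; start (x,ẋ)=(0.170335, 0.459953) → end (x,ẋ)=(0.134065, -0.650989)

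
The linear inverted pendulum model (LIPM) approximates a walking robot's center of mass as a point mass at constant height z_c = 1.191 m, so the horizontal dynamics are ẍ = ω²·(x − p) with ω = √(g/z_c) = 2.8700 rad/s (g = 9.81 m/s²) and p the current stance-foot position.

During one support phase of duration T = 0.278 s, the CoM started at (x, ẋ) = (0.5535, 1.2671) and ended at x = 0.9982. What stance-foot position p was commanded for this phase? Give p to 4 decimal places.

p = 0.3930

ωT = 2.8700·0.278 = 0.797860; cosh(ωT) = 1.335537, sinh(ωT) = 0.885246
x(T) = p + (x₀−p)·cosh(ωT) + (ẋ₀/ω)·sinh(ωT) ⇒ p·(1 − cosh) = x(T) − x₀·cosh − (ẋ₀/ω)·sinh
numerator   = 0.9982 − (0.5535)·1.335537 − (1.2671/2.8700)·0.885246 = -0.131855
denominator = 1 − 1.335537 = -0.335537
p = -0.131855 / -0.335537 = 0.3930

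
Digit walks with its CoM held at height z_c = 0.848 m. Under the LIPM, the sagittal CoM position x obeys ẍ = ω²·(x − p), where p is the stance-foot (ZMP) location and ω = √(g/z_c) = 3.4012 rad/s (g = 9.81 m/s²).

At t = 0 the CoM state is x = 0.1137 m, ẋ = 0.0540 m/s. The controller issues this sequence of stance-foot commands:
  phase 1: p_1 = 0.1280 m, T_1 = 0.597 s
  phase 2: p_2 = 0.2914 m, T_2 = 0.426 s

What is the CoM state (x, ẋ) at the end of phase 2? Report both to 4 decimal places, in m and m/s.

x = -0.0506, ẋ = -1.0295

phase 1: p=0.1280, T=0.597, ωT=2.030516, cosh=3.874644, sinh=3.743376; start (x,ẋ)=(0.113700, 0.054000) → end (x,ẋ)=(0.132025, 0.027164)
phase 2: p=0.2914, T=0.426, ωT=1.448911, cosh=2.246651, sinh=2.011825; start (x,ẋ)=(0.132025, 0.027164) → end (x,ẋ)=(-0.050592, -1.029514)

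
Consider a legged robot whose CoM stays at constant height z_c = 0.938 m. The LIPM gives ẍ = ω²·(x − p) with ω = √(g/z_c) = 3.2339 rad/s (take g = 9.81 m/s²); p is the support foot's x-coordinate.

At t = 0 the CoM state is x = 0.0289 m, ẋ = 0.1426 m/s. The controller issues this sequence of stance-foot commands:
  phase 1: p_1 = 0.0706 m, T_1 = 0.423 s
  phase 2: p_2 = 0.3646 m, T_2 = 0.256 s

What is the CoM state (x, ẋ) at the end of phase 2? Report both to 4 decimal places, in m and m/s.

x = -0.0300, ẋ = -0.8299

phase 1: p=0.0706, T=0.423, ωT=1.367940, cosh=2.090941, sinh=1.836310; start (x,ẋ)=(0.028900, 0.142600) → end (x,ẋ)=(0.064381, 0.050535)
phase 2: p=0.3646, T=0.256, ωT=0.827878, cosh=1.362717, sinh=0.925742; start (x,ẋ)=(0.064381, 0.050535) → end (x,ẋ)=(-0.030048, -0.829919)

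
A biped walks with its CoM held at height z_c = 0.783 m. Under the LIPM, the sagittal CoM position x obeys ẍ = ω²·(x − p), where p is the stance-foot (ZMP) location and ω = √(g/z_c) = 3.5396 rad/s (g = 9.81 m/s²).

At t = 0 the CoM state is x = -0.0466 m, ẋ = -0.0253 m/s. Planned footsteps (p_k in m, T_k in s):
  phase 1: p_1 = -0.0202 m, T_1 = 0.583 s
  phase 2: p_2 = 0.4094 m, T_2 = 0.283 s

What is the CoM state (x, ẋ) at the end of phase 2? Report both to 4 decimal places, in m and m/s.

x = -0.6145, ẋ = -3.0624

phase 1: p=-0.0202, T=0.583, ωT=2.063587, cosh=4.000580, sinh=3.873582; start (x,ẋ)=(-0.046600, -0.025300) → end (x,ẋ)=(-0.153503, -0.463183)
phase 2: p=0.4094, T=0.283, ωT=1.001707, cosh=1.545089, sinh=1.177837; start (x,ẋ)=(-0.153503, -0.463183) → end (x,ẋ)=(-0.614463, -3.062440)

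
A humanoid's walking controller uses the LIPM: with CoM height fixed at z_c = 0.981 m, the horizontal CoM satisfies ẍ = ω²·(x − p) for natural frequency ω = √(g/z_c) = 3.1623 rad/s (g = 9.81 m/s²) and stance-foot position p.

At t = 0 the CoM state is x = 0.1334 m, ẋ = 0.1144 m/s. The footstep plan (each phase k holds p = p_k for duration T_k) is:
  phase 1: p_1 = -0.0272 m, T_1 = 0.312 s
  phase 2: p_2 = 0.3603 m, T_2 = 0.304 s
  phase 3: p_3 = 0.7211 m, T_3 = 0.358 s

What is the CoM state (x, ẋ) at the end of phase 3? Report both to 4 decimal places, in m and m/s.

phase 1: p=-0.0272, T=0.312, ωT=0.986638, cosh=1.527514, sinh=1.154686; start (x,ẋ)=(0.133400, 0.114400) → end (x,ẋ)=(0.259891, 0.761173)
phase 2: p=0.3603, T=0.304, ωT=0.961339, cosh=1.498788, sinh=1.116408; start (x,ẋ)=(0.259891, 0.761173) → end (x,ẋ)=(0.478530, 0.786351)
phase 3: p=0.7211, T=0.358, ωT=1.132103, cosh=1.712265, sinh=1.389910; start (x,ẋ)=(0.478530, 0.786351) → end (x,ẋ)=(0.651377, 0.280271)

x = 0.6514, ẋ = 0.2803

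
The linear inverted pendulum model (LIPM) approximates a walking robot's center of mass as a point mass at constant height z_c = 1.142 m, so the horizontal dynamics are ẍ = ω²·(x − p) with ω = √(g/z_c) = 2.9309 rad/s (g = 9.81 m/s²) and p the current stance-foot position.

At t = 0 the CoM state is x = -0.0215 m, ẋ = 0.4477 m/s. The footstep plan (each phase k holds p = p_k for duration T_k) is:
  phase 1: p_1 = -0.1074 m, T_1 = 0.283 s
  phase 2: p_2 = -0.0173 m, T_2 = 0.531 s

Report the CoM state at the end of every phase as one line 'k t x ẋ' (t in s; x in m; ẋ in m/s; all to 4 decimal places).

1 0.2830 0.1515 0.8443
2 0.8140 1.0533 3.2115

phase 1: p=-0.1074, T=0.283, ωT=0.829445, cosh=1.364169, sinh=0.927877; start (x,ẋ)=(-0.021500, 0.447700) → end (x,ẋ)=(0.151517, 0.844345)
phase 2: p=-0.0173, T=0.531, ωT=1.556308, cosh=2.476098, sinh=2.265185; start (x,ẋ)=(0.151517, 0.844345) → end (x,ẋ)=(1.053270, 3.211461)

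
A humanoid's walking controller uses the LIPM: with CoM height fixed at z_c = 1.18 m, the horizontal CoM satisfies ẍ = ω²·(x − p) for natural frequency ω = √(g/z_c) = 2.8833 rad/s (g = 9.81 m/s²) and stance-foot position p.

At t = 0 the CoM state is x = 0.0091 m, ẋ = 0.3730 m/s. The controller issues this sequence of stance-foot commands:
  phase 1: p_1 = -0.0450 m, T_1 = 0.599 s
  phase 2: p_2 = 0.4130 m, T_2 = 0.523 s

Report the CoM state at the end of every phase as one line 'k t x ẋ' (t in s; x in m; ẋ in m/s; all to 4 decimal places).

1 0.5990 0.4642 1.5069
2 1.1220 1.6571 3.8878

phase 1: p=-0.0450, T=0.599, ωT=1.727097, cosh=2.901051, sinh=2.723251; start (x,ẋ)=(0.009100, 0.373000) → end (x,ẋ)=(0.464242, 1.506882)
phase 2: p=0.4130, T=0.523, ωT=1.507966, cosh=2.369446, sinh=2.148086; start (x,ẋ)=(0.464242, 1.506882) → end (x,ẋ)=(1.657057, 3.887847)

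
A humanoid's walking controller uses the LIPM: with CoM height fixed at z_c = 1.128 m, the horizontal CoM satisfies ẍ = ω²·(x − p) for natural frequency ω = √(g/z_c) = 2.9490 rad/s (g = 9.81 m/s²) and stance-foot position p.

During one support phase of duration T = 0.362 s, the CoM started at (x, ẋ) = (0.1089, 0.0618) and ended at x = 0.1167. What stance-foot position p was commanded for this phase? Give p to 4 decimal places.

ωT = 2.9490·0.362 = 1.067538; cosh(ωT) = 1.626032, sinh(ωT) = 1.282178
x(T) = p + (x₀−p)·cosh(ωT) + (ẋ₀/ω)·sinh(ωT) ⇒ p·(1 − cosh) = x(T) − x₀·cosh − (ẋ₀/ω)·sinh
numerator   = 0.1167 − (0.1089)·1.626032 − (0.0618/2.9490)·1.282178 = -0.087245
denominator = 1 − 1.626032 = -0.626032
p = -0.087245 / -0.626032 = 0.1394

p = 0.1394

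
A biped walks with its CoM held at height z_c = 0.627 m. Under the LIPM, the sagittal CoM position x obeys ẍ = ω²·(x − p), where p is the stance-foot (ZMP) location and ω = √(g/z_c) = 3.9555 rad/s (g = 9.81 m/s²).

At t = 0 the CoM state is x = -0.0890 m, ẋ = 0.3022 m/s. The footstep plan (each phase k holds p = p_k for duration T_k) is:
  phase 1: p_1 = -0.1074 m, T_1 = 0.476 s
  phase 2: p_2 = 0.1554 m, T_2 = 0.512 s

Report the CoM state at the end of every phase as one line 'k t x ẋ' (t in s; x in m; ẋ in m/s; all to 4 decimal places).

1 0.4760 0.1997 1.2496
2 0.9880 1.5023 5.4695

phase 1: p=-0.1074, T=0.476, ωT=1.882818, cosh=3.362080, sinh=3.209919; start (x,ẋ)=(-0.089000, 0.302200) → end (x,ẋ)=(0.199700, 1.249642)
phase 2: p=0.1554, T=0.512, ωT=2.025216, cosh=3.854856, sinh=3.722891; start (x,ẋ)=(0.199700, 1.249642) → end (x,ẋ)=(1.502325, 5.469547)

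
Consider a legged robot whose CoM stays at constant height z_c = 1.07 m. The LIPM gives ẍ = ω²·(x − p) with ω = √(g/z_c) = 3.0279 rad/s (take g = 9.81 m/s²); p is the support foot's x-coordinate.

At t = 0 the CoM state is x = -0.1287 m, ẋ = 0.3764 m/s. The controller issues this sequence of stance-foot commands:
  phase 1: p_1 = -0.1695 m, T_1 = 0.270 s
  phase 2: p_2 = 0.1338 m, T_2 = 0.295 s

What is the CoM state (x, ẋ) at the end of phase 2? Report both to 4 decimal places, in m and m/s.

x = 0.1505, ẋ = 0.4721

phase 1: p=-0.1695, T=0.270, ωT=0.817533, cosh=1.353212, sinh=0.911693; start (x,ẋ)=(-0.128700, 0.376400) → end (x,ẋ)=(-0.000956, 0.621978)
phase 2: p=0.1338, T=0.295, ωT=0.893230, cosh=1.426170, sinh=1.016839; start (x,ẋ)=(-0.000956, 0.621978) → end (x,ẋ)=(0.150490, 0.472149)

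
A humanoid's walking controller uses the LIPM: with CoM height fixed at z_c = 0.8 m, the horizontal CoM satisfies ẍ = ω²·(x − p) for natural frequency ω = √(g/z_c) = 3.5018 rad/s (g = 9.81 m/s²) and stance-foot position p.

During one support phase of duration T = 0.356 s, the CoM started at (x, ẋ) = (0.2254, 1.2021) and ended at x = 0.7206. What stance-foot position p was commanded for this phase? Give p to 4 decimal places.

ωT = 3.5018·0.356 = 1.246641; cosh(ωT) = 1.883053, sinh(ωT) = 1.595585
x(T) = p + (x₀−p)·cosh(ωT) + (ẋ₀/ω)·sinh(ωT) ⇒ p·(1 − cosh) = x(T) − x₀·cosh − (ẋ₀/ω)·sinh
numerator   = 0.7206 − (0.2254)·1.883053 − (1.2021/3.5018)·1.595585 = -0.251573
denominator = 1 − 1.883053 = -0.883053
p = -0.251573 / -0.883053 = 0.2849

p = 0.2849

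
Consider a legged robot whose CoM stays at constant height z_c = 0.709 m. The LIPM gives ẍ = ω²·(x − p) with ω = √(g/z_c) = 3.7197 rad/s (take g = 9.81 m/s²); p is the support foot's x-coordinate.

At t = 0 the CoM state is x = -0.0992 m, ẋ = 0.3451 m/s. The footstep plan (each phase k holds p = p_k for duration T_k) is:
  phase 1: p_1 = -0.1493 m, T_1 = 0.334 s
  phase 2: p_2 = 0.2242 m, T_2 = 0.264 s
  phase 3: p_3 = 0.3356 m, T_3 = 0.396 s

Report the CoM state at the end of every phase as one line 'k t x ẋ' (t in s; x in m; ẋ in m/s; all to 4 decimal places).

phase 1: p=-0.1493, T=0.334, ωT=1.242380, cosh=1.876272, sinh=1.587575; start (x,ẋ)=(-0.099200, 0.345100) → end (x,ẋ)=(0.091991, 0.943357)
phase 2: p=0.2242, T=0.264, ωT=0.982001, cosh=1.522177, sinh=1.147616; start (x,ẋ)=(0.091991, 0.943357) → end (x,ẋ)=(0.314002, 0.871582)
phase 3: p=0.3356, T=0.396, ωT=1.473001, cosh=2.295772, sinh=2.066536; start (x,ẋ)=(0.314002, 0.871582) → end (x,ẋ)=(0.770237, 1.834933)

1 0.3340 0.0920 0.9434
2 0.5980 0.3140 0.8716
3 0.9940 0.7702 1.8349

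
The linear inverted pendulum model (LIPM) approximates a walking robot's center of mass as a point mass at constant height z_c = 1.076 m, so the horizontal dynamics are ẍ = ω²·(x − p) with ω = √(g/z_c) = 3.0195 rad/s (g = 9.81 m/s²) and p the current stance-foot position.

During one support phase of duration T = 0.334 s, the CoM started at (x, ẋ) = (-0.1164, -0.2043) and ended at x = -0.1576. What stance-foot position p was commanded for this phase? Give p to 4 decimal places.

ωT = 3.0195·0.334 = 1.008513; cosh(ωT) = 1.553141, sinh(ωT) = 1.188380
x(T) = p + (x₀−p)·cosh(ωT) + (ẋ₀/ω)·sinh(ωT) ⇒ p·(1 − cosh) = x(T) − x₀·cosh − (ẋ₀/ω)·sinh
numerator   = -0.1576 − (-0.1164)·1.553141 − (-0.2043/3.0195)·1.188380 = 0.103592
denominator = 1 − 1.553141 = -0.553141
p = 0.103592 / -0.553141 = -0.1873

p = -0.1873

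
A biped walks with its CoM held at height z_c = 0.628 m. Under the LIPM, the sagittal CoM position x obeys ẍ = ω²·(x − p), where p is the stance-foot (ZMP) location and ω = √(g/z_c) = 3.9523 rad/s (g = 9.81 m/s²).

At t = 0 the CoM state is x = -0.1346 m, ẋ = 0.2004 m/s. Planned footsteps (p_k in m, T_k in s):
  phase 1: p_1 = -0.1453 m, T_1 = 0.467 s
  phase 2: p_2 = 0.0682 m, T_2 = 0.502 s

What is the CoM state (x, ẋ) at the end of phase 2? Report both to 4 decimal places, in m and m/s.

phase 1: p=-0.1453, T=0.467, ωT=1.845724, cosh=3.245297, sinh=3.087386; start (x,ẋ)=(-0.134600, 0.200400) → end (x,ẋ)=(0.045970, 0.780922)
phase 2: p=0.0682, T=0.502, ωT=1.984055, cosh=3.704840, sinh=3.567329; start (x,ẋ)=(0.045970, 0.780922) → end (x,ẋ)=(0.690697, 2.579760)

x = 0.6907, ẋ = 2.5798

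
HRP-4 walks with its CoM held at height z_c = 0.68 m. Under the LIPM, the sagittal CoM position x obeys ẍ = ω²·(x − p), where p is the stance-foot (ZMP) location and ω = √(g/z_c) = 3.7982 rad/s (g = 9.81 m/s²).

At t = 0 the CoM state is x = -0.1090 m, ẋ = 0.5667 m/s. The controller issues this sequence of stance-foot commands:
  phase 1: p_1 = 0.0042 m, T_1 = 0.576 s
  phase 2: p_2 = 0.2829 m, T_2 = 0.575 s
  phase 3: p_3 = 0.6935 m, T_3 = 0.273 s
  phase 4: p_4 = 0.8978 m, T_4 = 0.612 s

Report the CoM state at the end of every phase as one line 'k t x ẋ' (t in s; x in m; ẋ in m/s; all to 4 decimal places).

1 0.5760 0.1500 0.6654
2 1.1510 0.4533 0.7788
3 1.4240 0.5649 0.1113
4 2.0360 -0.6713 -5.8252

phase 1: p=0.0042, T=0.576, ωT=2.187763, cosh=4.513708, sinh=4.401541; start (x,ẋ)=(-0.109000, 0.566700) → end (x,ẋ)=(0.149968, 0.665448)
phase 2: p=0.2829, T=0.575, ωT=2.183965, cosh=4.497023, sinh=4.384429; start (x,ẋ)=(0.149968, 0.665448) → end (x,ẋ)=(0.453258, 0.778830)
phase 3: p=0.6935, T=0.273, ωT=1.036909, cosh=1.587517, sinh=1.232968; start (x,ẋ)=(0.453258, 0.778830) → end (x,ẋ)=(0.564935, 0.111339)
phase 4: p=0.8978, T=0.612, ωT=2.324498, cosh=5.159692, sinh=5.061860; start (x,ẋ)=(0.564935, 0.111339) → end (x,ẋ)=(-0.671298, -5.825167)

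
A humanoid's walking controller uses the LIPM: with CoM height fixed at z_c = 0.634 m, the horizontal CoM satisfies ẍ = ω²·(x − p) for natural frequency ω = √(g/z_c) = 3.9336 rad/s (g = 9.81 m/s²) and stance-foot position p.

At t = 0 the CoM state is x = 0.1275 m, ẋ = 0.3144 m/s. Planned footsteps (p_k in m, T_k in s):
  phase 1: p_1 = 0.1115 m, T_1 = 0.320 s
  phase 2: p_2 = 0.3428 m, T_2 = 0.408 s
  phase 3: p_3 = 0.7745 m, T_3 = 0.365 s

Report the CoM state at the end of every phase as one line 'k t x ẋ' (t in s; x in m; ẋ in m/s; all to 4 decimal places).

phase 1: p=0.1115, T=0.320, ωT=1.258752, cosh=1.902516, sinh=1.618508; start (x,ẋ)=(0.127500, 0.314400) → end (x,ẋ)=(0.271302, 0.700016)
phase 2: p=0.3428, T=0.408, ωT=1.604909, cosh=2.589157, sinh=2.388249; start (x,ẋ)=(0.271302, 0.700016) → end (x,ẋ)=(0.582690, 1.140774)
phase 3: p=0.7745, T=0.365, ωT=1.435764, cosh=2.220394, sinh=1.982461; start (x,ẋ)=(0.582690, 1.140774) → end (x,ẋ)=(0.923534, 1.037192)

1 0.3200 0.2713 0.7000
2 0.7280 0.5827 1.1408
3 1.0930 0.9235 1.0372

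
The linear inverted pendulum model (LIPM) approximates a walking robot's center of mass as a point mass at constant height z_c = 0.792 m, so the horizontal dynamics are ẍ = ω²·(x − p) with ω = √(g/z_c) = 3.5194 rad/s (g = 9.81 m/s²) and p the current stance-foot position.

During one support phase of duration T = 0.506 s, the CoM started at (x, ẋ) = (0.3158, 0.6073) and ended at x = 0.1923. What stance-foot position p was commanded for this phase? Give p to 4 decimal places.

p = 0.6185

ωT = 3.5194·0.506 = 1.780816; cosh(ωT) = 3.051600, sinh(ωT) = 2.883100
x(T) = p + (x₀−p)·cosh(ωT) + (ẋ₀/ω)·sinh(ωT) ⇒ p·(1 − cosh) = x(T) − x₀·cosh − (ẋ₀/ω)·sinh
numerator   = 0.1923 − (0.3158)·3.051600 − (0.6073/3.5194)·2.883100 = -1.268897
denominator = 1 − 3.051600 = -2.051600
p = -1.268897 / -2.051600 = 0.6185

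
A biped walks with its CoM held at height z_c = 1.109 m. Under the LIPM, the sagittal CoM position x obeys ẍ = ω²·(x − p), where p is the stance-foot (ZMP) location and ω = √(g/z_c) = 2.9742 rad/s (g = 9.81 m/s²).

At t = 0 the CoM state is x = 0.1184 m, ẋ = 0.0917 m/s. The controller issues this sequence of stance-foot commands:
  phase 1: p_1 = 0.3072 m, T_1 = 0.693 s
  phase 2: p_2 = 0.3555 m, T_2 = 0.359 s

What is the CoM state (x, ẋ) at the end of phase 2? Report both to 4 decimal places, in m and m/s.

x = -1.5325, ẋ = -5.5372

phase 1: p=0.3072, T=0.693, ωT=2.061121, cosh=3.991039, sinh=3.863728; start (x,ẋ)=(0.118400, 0.091700) → end (x,ẋ)=(-0.327182, -1.803617)
phase 2: p=0.3555, T=0.359, ωT=1.067738, cosh=1.626289, sinh=1.282503; start (x,ẋ)=(-0.327182, -1.803617) → end (x,ẋ)=(-1.532475, -5.537240)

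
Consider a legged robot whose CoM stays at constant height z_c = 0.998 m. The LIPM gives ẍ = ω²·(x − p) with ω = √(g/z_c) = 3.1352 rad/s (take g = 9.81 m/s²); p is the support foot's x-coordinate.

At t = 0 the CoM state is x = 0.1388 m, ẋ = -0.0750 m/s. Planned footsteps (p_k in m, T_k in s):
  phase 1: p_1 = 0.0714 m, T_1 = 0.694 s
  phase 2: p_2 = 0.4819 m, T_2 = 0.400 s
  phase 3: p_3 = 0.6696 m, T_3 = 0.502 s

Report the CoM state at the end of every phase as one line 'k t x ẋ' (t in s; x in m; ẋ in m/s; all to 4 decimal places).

phase 1: p=0.0714, T=0.694, ωT=2.175829, cosh=4.461499, sinh=4.347985; start (x,ẋ)=(0.138800, -0.075000) → end (x,ẋ)=(0.268093, 0.584171)
phase 2: p=0.4819, T=0.400, ωT=1.254080, cosh=1.894975, sinh=1.609637; start (x,ẋ)=(0.268093, 0.584171) → end (x,ẋ)=(0.376659, 0.028005)
phase 3: p=0.6696, T=0.502, ωT=1.573870, cosh=2.516265, sinh=2.309023; start (x,ẋ)=(0.376659, 0.028005) → end (x,ẋ)=(-0.046892, -2.050206)

1 0.6940 0.2681 0.5842
2 1.0940 0.3767 0.0280
3 1.5960 -0.0469 -2.0502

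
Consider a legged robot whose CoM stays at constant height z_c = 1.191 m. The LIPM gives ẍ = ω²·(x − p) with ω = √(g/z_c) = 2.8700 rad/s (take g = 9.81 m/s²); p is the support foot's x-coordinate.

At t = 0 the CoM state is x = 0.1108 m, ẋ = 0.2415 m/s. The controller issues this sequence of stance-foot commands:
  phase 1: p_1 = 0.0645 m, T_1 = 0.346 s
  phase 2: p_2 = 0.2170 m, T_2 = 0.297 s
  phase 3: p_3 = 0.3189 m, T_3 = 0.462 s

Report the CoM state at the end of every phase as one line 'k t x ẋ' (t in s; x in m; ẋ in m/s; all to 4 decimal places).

phase 1: p=0.0645, T=0.346, ωT=0.993020, cosh=1.534915, sinh=1.164459; start (x,ẋ)=(0.110800, 0.241500) → end (x,ẋ)=(0.233552, 0.525417)
phase 2: p=0.2170, T=0.297, ωT=0.852390, cosh=1.385820, sinh=0.959425; start (x,ẋ)=(0.233552, 0.525417) → end (x,ẋ)=(0.415581, 0.773708)
phase 3: p=0.3189, T=0.462, ωT=1.325940, cosh=2.015638, sinh=1.750085; start (x,ẋ)=(0.415581, 0.773708) → end (x,ẋ)=(0.985571, 2.045122)

1 0.3460 0.2336 0.5254
2 0.6430 0.4156 0.7737
3 1.1050 0.9856 2.0451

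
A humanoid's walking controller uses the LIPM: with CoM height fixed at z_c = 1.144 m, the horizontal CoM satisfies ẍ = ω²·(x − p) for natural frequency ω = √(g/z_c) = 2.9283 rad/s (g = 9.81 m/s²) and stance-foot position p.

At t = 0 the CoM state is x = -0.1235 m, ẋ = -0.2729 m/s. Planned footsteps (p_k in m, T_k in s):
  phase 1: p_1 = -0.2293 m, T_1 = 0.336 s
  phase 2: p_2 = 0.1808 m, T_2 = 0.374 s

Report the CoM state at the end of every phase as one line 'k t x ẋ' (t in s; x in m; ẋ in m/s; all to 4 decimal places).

phase 1: p=-0.2293, T=0.336, ωT=0.983909, cosh=1.524369, sinh=1.150522; start (x,ẋ)=(-0.123500, -0.272900) → end (x,ẋ)=(-0.175244, -0.059552)
phase 2: p=0.1808, T=0.374, ωT=1.095184, cosh=1.662106, sinh=1.327628; start (x,ẋ)=(-0.175244, -0.059552) → end (x,ẋ)=(-0.437982, -1.483170)

1 0.3360 -0.1752 -0.0596
2 0.7100 -0.4380 -1.4832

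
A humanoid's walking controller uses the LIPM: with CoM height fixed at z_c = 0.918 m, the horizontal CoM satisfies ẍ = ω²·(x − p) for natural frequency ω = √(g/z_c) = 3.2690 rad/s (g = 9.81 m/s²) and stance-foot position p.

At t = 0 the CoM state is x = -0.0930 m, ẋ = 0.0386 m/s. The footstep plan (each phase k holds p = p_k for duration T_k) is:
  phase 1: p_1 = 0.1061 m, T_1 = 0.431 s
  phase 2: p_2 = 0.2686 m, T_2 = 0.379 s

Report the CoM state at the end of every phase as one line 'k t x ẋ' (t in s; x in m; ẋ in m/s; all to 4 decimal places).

1 0.4310 -0.3028 -1.1683
2 0.8100 -1.3656 -5.1393

phase 1: p=0.1061, T=0.431, ωT=1.408939, cosh=2.168007, sinh=1.923605; start (x,ẋ)=(-0.093000, 0.038600) → end (x,ẋ)=(-0.302837, -1.168308)
phase 2: p=0.2686, T=0.379, ωT=1.238951, cosh=1.870839, sinh=1.581151; start (x,ẋ)=(-0.302837, -1.168308) → end (x,ẋ)=(-1.365554, -5.139348)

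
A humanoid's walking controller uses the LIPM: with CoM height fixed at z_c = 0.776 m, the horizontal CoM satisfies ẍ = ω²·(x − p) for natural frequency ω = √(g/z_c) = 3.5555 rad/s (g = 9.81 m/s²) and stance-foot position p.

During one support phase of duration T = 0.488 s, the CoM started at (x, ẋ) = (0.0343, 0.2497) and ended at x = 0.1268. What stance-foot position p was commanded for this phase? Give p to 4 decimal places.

ωT = 3.5555·0.488 = 1.735084; cosh(ωT) = 2.922895, sinh(ωT) = 2.746509
x(T) = p + (x₀−p)·cosh(ωT) + (ẋ₀/ω)·sinh(ωT) ⇒ p·(1 − cosh) = x(T) − x₀·cosh − (ẋ₀/ω)·sinh
numerator   = 0.1268 − (0.0343)·2.922895 − (0.2497/3.5555)·2.746509 = -0.166341
denominator = 1 − 2.922895 = -1.922895
p = -0.166341 / -1.922895 = 0.0865

p = 0.0865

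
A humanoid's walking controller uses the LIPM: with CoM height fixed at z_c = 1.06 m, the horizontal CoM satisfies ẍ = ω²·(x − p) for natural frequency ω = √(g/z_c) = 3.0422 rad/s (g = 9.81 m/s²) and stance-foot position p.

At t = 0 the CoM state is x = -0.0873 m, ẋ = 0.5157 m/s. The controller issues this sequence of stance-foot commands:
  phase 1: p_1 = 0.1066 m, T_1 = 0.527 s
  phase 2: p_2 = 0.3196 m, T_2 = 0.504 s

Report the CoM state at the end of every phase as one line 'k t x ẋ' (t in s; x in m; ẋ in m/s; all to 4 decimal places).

1 0.5270 0.0094 -0.0731
2 1.0310 -0.4854 -2.2612

phase 1: p=0.1066, T=0.527, ωT=1.603239, cosh=2.585173, sinh=2.383930; start (x,ẋ)=(-0.087300, 0.515700) → end (x,ẋ)=(0.009448, -0.073065)
phase 2: p=0.3196, T=0.504, ωT=1.533269, cosh=2.424563, sinh=2.208734; start (x,ẋ)=(0.009448, -0.073065) → end (x,ẋ)=(-0.485431, -2.261190)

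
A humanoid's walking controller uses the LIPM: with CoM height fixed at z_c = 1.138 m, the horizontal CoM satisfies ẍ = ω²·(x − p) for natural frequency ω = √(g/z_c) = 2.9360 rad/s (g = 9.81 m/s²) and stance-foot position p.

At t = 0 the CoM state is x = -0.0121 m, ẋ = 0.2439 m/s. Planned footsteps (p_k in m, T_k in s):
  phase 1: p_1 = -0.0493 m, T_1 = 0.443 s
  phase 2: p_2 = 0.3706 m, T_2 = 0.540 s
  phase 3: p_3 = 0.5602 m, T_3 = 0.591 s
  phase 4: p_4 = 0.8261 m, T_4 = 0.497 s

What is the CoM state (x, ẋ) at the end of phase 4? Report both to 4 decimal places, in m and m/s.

x = -0.8031, ẋ = -4.5683

phase 1: p=-0.0493, T=0.443, ωT=1.300648, cosh=1.972015, sinh=1.699660; start (x,ẋ)=(-0.012100, 0.243900) → end (x,ẋ)=(0.165253, 0.666610)
phase 2: p=0.3706, T=0.540, ωT=1.585440, cosh=2.543148, sinh=2.338291; start (x,ẋ)=(0.165253, 0.666610) → end (x,ẋ)=(0.379275, 0.285539)
phase 3: p=0.5602, T=0.591, ωT=1.735176, cosh=2.923147, sinh=2.746778; start (x,ẋ)=(0.379275, 0.285539) → end (x,ẋ)=(0.298466, -0.624404)
phase 4: p=0.8261, T=0.497, ωT=1.459192, cosh=2.267453, sinh=2.035029; start (x,ẋ)=(0.298466, -0.624404) → end (x,ẋ)=(-0.803077, -4.568336)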